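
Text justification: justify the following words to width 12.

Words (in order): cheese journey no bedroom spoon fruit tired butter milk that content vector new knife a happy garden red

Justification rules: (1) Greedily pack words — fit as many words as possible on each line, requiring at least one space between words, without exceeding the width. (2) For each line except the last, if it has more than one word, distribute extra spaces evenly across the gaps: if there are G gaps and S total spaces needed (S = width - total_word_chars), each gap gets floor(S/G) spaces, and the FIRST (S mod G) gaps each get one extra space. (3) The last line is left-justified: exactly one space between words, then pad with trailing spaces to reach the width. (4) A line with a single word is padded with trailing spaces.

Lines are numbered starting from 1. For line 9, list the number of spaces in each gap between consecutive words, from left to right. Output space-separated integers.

Line 1: ['cheese'] (min_width=6, slack=6)
Line 2: ['journey', 'no'] (min_width=10, slack=2)
Line 3: ['bedroom'] (min_width=7, slack=5)
Line 4: ['spoon', 'fruit'] (min_width=11, slack=1)
Line 5: ['tired', 'butter'] (min_width=12, slack=0)
Line 6: ['milk', 'that'] (min_width=9, slack=3)
Line 7: ['content'] (min_width=7, slack=5)
Line 8: ['vector', 'new'] (min_width=10, slack=2)
Line 9: ['knife', 'a'] (min_width=7, slack=5)
Line 10: ['happy', 'garden'] (min_width=12, slack=0)
Line 11: ['red'] (min_width=3, slack=9)

Answer: 6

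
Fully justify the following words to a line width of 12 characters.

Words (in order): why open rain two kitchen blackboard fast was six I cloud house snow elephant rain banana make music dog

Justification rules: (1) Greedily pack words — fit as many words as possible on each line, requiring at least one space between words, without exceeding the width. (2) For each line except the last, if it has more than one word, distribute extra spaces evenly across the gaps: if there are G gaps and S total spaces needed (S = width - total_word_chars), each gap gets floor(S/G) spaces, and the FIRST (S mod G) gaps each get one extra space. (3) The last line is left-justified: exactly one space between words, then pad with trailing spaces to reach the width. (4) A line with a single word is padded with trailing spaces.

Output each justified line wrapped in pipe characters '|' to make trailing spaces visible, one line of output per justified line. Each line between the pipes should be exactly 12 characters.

Answer: |why     open|
|rain     two|
|kitchen     |
|blackboard  |
|fast was six|
|I      cloud|
|house   snow|
|elephant    |
|rain  banana|
|make   music|
|dog         |

Derivation:
Line 1: ['why', 'open'] (min_width=8, slack=4)
Line 2: ['rain', 'two'] (min_width=8, slack=4)
Line 3: ['kitchen'] (min_width=7, slack=5)
Line 4: ['blackboard'] (min_width=10, slack=2)
Line 5: ['fast', 'was', 'six'] (min_width=12, slack=0)
Line 6: ['I', 'cloud'] (min_width=7, slack=5)
Line 7: ['house', 'snow'] (min_width=10, slack=2)
Line 8: ['elephant'] (min_width=8, slack=4)
Line 9: ['rain', 'banana'] (min_width=11, slack=1)
Line 10: ['make', 'music'] (min_width=10, slack=2)
Line 11: ['dog'] (min_width=3, slack=9)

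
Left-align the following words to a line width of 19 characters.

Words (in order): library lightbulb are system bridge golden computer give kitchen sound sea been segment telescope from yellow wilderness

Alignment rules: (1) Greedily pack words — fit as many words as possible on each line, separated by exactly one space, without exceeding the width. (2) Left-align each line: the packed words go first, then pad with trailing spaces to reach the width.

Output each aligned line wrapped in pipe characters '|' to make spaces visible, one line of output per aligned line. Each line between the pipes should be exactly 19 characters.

Line 1: ['library', 'lightbulb'] (min_width=17, slack=2)
Line 2: ['are', 'system', 'bridge'] (min_width=17, slack=2)
Line 3: ['golden', 'computer'] (min_width=15, slack=4)
Line 4: ['give', 'kitchen', 'sound'] (min_width=18, slack=1)
Line 5: ['sea', 'been', 'segment'] (min_width=16, slack=3)
Line 6: ['telescope', 'from'] (min_width=14, slack=5)
Line 7: ['yellow', 'wilderness'] (min_width=17, slack=2)

Answer: |library lightbulb  |
|are system bridge  |
|golden computer    |
|give kitchen sound |
|sea been segment   |
|telescope from     |
|yellow wilderness  |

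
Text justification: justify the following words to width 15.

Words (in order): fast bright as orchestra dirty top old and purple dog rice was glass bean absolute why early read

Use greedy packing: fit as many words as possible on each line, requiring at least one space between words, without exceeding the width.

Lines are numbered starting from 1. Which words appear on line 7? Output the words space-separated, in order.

Line 1: ['fast', 'bright', 'as'] (min_width=14, slack=1)
Line 2: ['orchestra', 'dirty'] (min_width=15, slack=0)
Line 3: ['top', 'old', 'and'] (min_width=11, slack=4)
Line 4: ['purple', 'dog', 'rice'] (min_width=15, slack=0)
Line 5: ['was', 'glass', 'bean'] (min_width=14, slack=1)
Line 6: ['absolute', 'why'] (min_width=12, slack=3)
Line 7: ['early', 'read'] (min_width=10, slack=5)

Answer: early read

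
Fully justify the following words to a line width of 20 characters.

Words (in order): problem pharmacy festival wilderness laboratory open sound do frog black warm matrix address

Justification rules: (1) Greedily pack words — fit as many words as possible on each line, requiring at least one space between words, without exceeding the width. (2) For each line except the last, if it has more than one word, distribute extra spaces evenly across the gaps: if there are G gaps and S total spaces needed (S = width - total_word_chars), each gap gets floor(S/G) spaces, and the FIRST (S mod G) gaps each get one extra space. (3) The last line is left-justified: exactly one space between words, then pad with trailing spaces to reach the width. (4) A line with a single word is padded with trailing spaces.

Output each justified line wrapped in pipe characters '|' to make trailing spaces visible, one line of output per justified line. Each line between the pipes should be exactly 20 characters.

Line 1: ['problem', 'pharmacy'] (min_width=16, slack=4)
Line 2: ['festival', 'wilderness'] (min_width=19, slack=1)
Line 3: ['laboratory', 'open'] (min_width=15, slack=5)
Line 4: ['sound', 'do', 'frog', 'black'] (min_width=19, slack=1)
Line 5: ['warm', 'matrix', 'address'] (min_width=19, slack=1)

Answer: |problem     pharmacy|
|festival  wilderness|
|laboratory      open|
|sound  do frog black|
|warm matrix address |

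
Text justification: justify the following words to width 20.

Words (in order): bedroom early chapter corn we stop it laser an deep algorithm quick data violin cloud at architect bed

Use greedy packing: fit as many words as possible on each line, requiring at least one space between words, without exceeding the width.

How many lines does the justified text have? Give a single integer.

Answer: 6

Derivation:
Line 1: ['bedroom', 'early'] (min_width=13, slack=7)
Line 2: ['chapter', 'corn', 'we', 'stop'] (min_width=20, slack=0)
Line 3: ['it', 'laser', 'an', 'deep'] (min_width=16, slack=4)
Line 4: ['algorithm', 'quick', 'data'] (min_width=20, slack=0)
Line 5: ['violin', 'cloud', 'at'] (min_width=15, slack=5)
Line 6: ['architect', 'bed'] (min_width=13, slack=7)
Total lines: 6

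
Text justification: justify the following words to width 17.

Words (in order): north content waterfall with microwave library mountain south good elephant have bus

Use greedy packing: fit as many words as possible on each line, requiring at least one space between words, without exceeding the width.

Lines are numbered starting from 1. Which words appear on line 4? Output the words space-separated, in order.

Answer: mountain south

Derivation:
Line 1: ['north', 'content'] (min_width=13, slack=4)
Line 2: ['waterfall', 'with'] (min_width=14, slack=3)
Line 3: ['microwave', 'library'] (min_width=17, slack=0)
Line 4: ['mountain', 'south'] (min_width=14, slack=3)
Line 5: ['good', 'elephant'] (min_width=13, slack=4)
Line 6: ['have', 'bus'] (min_width=8, slack=9)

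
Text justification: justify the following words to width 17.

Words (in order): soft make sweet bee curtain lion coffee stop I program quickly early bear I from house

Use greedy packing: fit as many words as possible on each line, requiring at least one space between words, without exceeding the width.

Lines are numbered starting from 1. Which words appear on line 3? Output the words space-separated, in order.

Answer: coffee stop I

Derivation:
Line 1: ['soft', 'make', 'sweet'] (min_width=15, slack=2)
Line 2: ['bee', 'curtain', 'lion'] (min_width=16, slack=1)
Line 3: ['coffee', 'stop', 'I'] (min_width=13, slack=4)
Line 4: ['program', 'quickly'] (min_width=15, slack=2)
Line 5: ['early', 'bear', 'I', 'from'] (min_width=17, slack=0)
Line 6: ['house'] (min_width=5, slack=12)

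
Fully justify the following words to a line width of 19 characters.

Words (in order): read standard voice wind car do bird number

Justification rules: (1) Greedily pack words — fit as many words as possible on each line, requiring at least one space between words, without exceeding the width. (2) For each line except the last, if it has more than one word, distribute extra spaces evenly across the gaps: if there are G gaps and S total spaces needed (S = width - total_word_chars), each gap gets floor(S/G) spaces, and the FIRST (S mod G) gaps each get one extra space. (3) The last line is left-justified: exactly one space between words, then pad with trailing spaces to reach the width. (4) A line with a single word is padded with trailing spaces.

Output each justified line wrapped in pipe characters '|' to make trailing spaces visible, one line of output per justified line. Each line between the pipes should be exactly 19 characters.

Line 1: ['read', 'standard', 'voice'] (min_width=19, slack=0)
Line 2: ['wind', 'car', 'do', 'bird'] (min_width=16, slack=3)
Line 3: ['number'] (min_width=6, slack=13)

Answer: |read standard voice|
|wind  car  do  bird|
|number             |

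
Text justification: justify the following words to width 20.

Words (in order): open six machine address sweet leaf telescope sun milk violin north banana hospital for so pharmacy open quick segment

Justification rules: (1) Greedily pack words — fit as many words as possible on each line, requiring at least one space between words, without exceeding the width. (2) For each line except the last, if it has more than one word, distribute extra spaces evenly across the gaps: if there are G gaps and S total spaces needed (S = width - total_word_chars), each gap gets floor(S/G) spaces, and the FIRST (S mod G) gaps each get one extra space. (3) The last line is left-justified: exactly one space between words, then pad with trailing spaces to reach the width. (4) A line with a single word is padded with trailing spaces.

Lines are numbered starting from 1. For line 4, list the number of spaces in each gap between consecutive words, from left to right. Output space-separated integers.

Line 1: ['open', 'six', 'machine'] (min_width=16, slack=4)
Line 2: ['address', 'sweet', 'leaf'] (min_width=18, slack=2)
Line 3: ['telescope', 'sun', 'milk'] (min_width=18, slack=2)
Line 4: ['violin', 'north', 'banana'] (min_width=19, slack=1)
Line 5: ['hospital', 'for', 'so'] (min_width=15, slack=5)
Line 6: ['pharmacy', 'open', 'quick'] (min_width=19, slack=1)
Line 7: ['segment'] (min_width=7, slack=13)

Answer: 2 1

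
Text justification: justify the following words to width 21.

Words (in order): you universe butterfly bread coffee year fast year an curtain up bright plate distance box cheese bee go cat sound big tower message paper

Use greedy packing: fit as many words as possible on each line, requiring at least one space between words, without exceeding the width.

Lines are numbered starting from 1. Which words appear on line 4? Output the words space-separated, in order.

Line 1: ['you', 'universe'] (min_width=12, slack=9)
Line 2: ['butterfly', 'bread'] (min_width=15, slack=6)
Line 3: ['coffee', 'year', 'fast', 'year'] (min_width=21, slack=0)
Line 4: ['an', 'curtain', 'up', 'bright'] (min_width=20, slack=1)
Line 5: ['plate', 'distance', 'box'] (min_width=18, slack=3)
Line 6: ['cheese', 'bee', 'go', 'cat'] (min_width=17, slack=4)
Line 7: ['sound', 'big', 'tower'] (min_width=15, slack=6)
Line 8: ['message', 'paper'] (min_width=13, slack=8)

Answer: an curtain up bright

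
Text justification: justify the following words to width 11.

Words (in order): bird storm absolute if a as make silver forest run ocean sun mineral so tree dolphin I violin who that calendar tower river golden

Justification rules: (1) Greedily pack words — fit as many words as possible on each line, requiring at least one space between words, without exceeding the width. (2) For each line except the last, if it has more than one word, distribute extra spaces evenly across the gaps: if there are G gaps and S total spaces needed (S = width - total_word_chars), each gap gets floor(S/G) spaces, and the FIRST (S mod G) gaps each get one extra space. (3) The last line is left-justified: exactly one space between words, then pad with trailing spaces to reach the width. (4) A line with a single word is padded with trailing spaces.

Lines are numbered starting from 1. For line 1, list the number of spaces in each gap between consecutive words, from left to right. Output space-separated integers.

Line 1: ['bird', 'storm'] (min_width=10, slack=1)
Line 2: ['absolute', 'if'] (min_width=11, slack=0)
Line 3: ['a', 'as', 'make'] (min_width=9, slack=2)
Line 4: ['silver'] (min_width=6, slack=5)
Line 5: ['forest', 'run'] (min_width=10, slack=1)
Line 6: ['ocean', 'sun'] (min_width=9, slack=2)
Line 7: ['mineral', 'so'] (min_width=10, slack=1)
Line 8: ['tree'] (min_width=4, slack=7)
Line 9: ['dolphin', 'I'] (min_width=9, slack=2)
Line 10: ['violin', 'who'] (min_width=10, slack=1)
Line 11: ['that'] (min_width=4, slack=7)
Line 12: ['calendar'] (min_width=8, slack=3)
Line 13: ['tower', 'river'] (min_width=11, slack=0)
Line 14: ['golden'] (min_width=6, slack=5)

Answer: 2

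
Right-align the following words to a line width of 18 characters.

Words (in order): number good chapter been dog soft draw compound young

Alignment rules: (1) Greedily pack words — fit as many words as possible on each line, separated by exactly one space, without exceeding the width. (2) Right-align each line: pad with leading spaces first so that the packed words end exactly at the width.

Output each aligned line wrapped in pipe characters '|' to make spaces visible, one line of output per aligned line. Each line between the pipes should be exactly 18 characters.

Answer: |       number good|
|  chapter been dog|
|soft draw compound|
|             young|

Derivation:
Line 1: ['number', 'good'] (min_width=11, slack=7)
Line 2: ['chapter', 'been', 'dog'] (min_width=16, slack=2)
Line 3: ['soft', 'draw', 'compound'] (min_width=18, slack=0)
Line 4: ['young'] (min_width=5, slack=13)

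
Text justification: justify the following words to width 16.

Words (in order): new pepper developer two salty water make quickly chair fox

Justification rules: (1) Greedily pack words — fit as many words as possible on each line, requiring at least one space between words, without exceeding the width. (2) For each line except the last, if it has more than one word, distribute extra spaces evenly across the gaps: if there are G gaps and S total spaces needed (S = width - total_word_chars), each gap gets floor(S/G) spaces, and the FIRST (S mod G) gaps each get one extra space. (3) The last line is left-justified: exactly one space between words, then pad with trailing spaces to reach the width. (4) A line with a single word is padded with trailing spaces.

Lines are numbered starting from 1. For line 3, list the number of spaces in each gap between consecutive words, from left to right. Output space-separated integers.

Line 1: ['new', 'pepper'] (min_width=10, slack=6)
Line 2: ['developer', 'two'] (min_width=13, slack=3)
Line 3: ['salty', 'water', 'make'] (min_width=16, slack=0)
Line 4: ['quickly', 'chair'] (min_width=13, slack=3)
Line 5: ['fox'] (min_width=3, slack=13)

Answer: 1 1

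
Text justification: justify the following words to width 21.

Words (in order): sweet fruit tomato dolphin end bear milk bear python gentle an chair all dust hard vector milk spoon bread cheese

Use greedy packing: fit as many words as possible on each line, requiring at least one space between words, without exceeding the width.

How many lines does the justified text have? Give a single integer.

Answer: 6

Derivation:
Line 1: ['sweet', 'fruit', 'tomato'] (min_width=18, slack=3)
Line 2: ['dolphin', 'end', 'bear', 'milk'] (min_width=21, slack=0)
Line 3: ['bear', 'python', 'gentle', 'an'] (min_width=21, slack=0)
Line 4: ['chair', 'all', 'dust', 'hard'] (min_width=19, slack=2)
Line 5: ['vector', 'milk', 'spoon'] (min_width=17, slack=4)
Line 6: ['bread', 'cheese'] (min_width=12, slack=9)
Total lines: 6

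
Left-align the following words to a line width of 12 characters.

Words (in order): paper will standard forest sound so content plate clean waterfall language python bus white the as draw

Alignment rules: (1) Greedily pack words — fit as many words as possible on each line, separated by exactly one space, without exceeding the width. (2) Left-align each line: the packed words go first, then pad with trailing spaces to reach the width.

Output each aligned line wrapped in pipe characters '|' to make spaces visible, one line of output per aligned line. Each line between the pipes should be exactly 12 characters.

Answer: |paper will  |
|standard    |
|forest sound|
|so content  |
|plate clean |
|waterfall   |
|language    |
|python bus  |
|white the as|
|draw        |

Derivation:
Line 1: ['paper', 'will'] (min_width=10, slack=2)
Line 2: ['standard'] (min_width=8, slack=4)
Line 3: ['forest', 'sound'] (min_width=12, slack=0)
Line 4: ['so', 'content'] (min_width=10, slack=2)
Line 5: ['plate', 'clean'] (min_width=11, slack=1)
Line 6: ['waterfall'] (min_width=9, slack=3)
Line 7: ['language'] (min_width=8, slack=4)
Line 8: ['python', 'bus'] (min_width=10, slack=2)
Line 9: ['white', 'the', 'as'] (min_width=12, slack=0)
Line 10: ['draw'] (min_width=4, slack=8)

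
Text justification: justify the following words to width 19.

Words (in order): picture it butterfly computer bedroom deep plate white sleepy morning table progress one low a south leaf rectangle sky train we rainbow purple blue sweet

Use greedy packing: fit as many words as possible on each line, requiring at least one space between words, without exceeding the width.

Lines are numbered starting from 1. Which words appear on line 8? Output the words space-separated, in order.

Line 1: ['picture', 'it'] (min_width=10, slack=9)
Line 2: ['butterfly', 'computer'] (min_width=18, slack=1)
Line 3: ['bedroom', 'deep', 'plate'] (min_width=18, slack=1)
Line 4: ['white', 'sleepy'] (min_width=12, slack=7)
Line 5: ['morning', 'table'] (min_width=13, slack=6)
Line 6: ['progress', 'one', 'low', 'a'] (min_width=18, slack=1)
Line 7: ['south', 'leaf'] (min_width=10, slack=9)
Line 8: ['rectangle', 'sky', 'train'] (min_width=19, slack=0)
Line 9: ['we', 'rainbow', 'purple'] (min_width=17, slack=2)
Line 10: ['blue', 'sweet'] (min_width=10, slack=9)

Answer: rectangle sky train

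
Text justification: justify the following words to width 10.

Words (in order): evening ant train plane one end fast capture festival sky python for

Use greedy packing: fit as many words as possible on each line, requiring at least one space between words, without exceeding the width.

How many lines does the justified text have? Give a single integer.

Line 1: ['evening'] (min_width=7, slack=3)
Line 2: ['ant', 'train'] (min_width=9, slack=1)
Line 3: ['plane', 'one'] (min_width=9, slack=1)
Line 4: ['end', 'fast'] (min_width=8, slack=2)
Line 5: ['capture'] (min_width=7, slack=3)
Line 6: ['festival'] (min_width=8, slack=2)
Line 7: ['sky', 'python'] (min_width=10, slack=0)
Line 8: ['for'] (min_width=3, slack=7)
Total lines: 8

Answer: 8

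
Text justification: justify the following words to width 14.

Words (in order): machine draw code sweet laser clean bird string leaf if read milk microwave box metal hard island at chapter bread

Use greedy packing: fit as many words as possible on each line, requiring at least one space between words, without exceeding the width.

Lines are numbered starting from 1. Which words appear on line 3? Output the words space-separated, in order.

Line 1: ['machine', 'draw'] (min_width=12, slack=2)
Line 2: ['code', 'sweet'] (min_width=10, slack=4)
Line 3: ['laser', 'clean'] (min_width=11, slack=3)
Line 4: ['bird', 'string'] (min_width=11, slack=3)
Line 5: ['leaf', 'if', 'read'] (min_width=12, slack=2)
Line 6: ['milk', 'microwave'] (min_width=14, slack=0)
Line 7: ['box', 'metal', 'hard'] (min_width=14, slack=0)
Line 8: ['island', 'at'] (min_width=9, slack=5)
Line 9: ['chapter', 'bread'] (min_width=13, slack=1)

Answer: laser clean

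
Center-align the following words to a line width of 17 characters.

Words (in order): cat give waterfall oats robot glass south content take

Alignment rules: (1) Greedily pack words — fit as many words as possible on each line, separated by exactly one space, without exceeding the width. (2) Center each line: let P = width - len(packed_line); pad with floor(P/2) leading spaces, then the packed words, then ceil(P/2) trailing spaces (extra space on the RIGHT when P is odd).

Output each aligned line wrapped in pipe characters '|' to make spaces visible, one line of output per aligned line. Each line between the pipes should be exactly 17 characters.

Line 1: ['cat', 'give'] (min_width=8, slack=9)
Line 2: ['waterfall', 'oats'] (min_width=14, slack=3)
Line 3: ['robot', 'glass', 'south'] (min_width=17, slack=0)
Line 4: ['content', 'take'] (min_width=12, slack=5)

Answer: |    cat give     |
| waterfall oats  |
|robot glass south|
|  content take   |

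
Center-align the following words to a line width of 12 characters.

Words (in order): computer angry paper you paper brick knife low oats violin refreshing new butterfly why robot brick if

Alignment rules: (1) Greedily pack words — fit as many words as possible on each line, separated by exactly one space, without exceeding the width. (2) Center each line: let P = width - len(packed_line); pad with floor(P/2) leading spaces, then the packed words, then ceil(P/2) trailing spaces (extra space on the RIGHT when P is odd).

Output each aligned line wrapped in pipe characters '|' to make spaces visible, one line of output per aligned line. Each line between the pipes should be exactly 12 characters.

Line 1: ['computer'] (min_width=8, slack=4)
Line 2: ['angry', 'paper'] (min_width=11, slack=1)
Line 3: ['you', 'paper'] (min_width=9, slack=3)
Line 4: ['brick', 'knife'] (min_width=11, slack=1)
Line 5: ['low', 'oats'] (min_width=8, slack=4)
Line 6: ['violin'] (min_width=6, slack=6)
Line 7: ['refreshing'] (min_width=10, slack=2)
Line 8: ['new'] (min_width=3, slack=9)
Line 9: ['butterfly'] (min_width=9, slack=3)
Line 10: ['why', 'robot'] (min_width=9, slack=3)
Line 11: ['brick', 'if'] (min_width=8, slack=4)

Answer: |  computer  |
|angry paper |
| you paper  |
|brick knife |
|  low oats  |
|   violin   |
| refreshing |
|    new     |
| butterfly  |
| why robot  |
|  brick if  |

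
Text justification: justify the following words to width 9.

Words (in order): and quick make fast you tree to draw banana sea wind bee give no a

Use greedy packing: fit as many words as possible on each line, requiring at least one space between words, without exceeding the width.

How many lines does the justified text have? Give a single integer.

Answer: 8

Derivation:
Line 1: ['and', 'quick'] (min_width=9, slack=0)
Line 2: ['make', 'fast'] (min_width=9, slack=0)
Line 3: ['you', 'tree'] (min_width=8, slack=1)
Line 4: ['to', 'draw'] (min_width=7, slack=2)
Line 5: ['banana'] (min_width=6, slack=3)
Line 6: ['sea', 'wind'] (min_width=8, slack=1)
Line 7: ['bee', 'give'] (min_width=8, slack=1)
Line 8: ['no', 'a'] (min_width=4, slack=5)
Total lines: 8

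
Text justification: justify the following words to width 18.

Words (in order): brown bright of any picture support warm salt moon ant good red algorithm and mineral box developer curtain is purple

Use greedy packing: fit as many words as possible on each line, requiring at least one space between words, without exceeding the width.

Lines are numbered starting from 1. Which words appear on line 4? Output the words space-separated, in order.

Line 1: ['brown', 'bright', 'of'] (min_width=15, slack=3)
Line 2: ['any', 'picture'] (min_width=11, slack=7)
Line 3: ['support', 'warm', 'salt'] (min_width=17, slack=1)
Line 4: ['moon', 'ant', 'good', 'red'] (min_width=17, slack=1)
Line 5: ['algorithm', 'and'] (min_width=13, slack=5)
Line 6: ['mineral', 'box'] (min_width=11, slack=7)
Line 7: ['developer', 'curtain'] (min_width=17, slack=1)
Line 8: ['is', 'purple'] (min_width=9, slack=9)

Answer: moon ant good red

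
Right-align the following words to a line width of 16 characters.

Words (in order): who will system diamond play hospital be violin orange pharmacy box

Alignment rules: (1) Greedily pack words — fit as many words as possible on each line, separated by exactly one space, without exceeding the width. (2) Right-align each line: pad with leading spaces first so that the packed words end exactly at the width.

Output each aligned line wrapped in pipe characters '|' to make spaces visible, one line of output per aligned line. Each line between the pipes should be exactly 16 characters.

Answer: | who will system|
|    diamond play|
|     hospital be|
|   violin orange|
|    pharmacy box|

Derivation:
Line 1: ['who', 'will', 'system'] (min_width=15, slack=1)
Line 2: ['diamond', 'play'] (min_width=12, slack=4)
Line 3: ['hospital', 'be'] (min_width=11, slack=5)
Line 4: ['violin', 'orange'] (min_width=13, slack=3)
Line 5: ['pharmacy', 'box'] (min_width=12, slack=4)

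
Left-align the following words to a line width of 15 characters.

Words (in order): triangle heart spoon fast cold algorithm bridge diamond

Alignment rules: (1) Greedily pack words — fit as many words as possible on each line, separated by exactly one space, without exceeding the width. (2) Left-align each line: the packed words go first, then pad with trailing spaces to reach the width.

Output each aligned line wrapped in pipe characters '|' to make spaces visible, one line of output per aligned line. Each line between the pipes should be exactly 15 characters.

Answer: |triangle heart |
|spoon fast cold|
|algorithm      |
|bridge diamond |

Derivation:
Line 1: ['triangle', 'heart'] (min_width=14, slack=1)
Line 2: ['spoon', 'fast', 'cold'] (min_width=15, slack=0)
Line 3: ['algorithm'] (min_width=9, slack=6)
Line 4: ['bridge', 'diamond'] (min_width=14, slack=1)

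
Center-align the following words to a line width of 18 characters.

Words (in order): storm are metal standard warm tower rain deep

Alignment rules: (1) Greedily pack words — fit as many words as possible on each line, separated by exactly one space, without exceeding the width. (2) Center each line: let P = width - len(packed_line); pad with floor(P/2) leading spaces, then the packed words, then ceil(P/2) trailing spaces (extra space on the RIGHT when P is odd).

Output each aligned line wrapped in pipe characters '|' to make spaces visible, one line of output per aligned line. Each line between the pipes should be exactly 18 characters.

Answer: | storm are metal  |
|  standard warm   |
| tower rain deep  |

Derivation:
Line 1: ['storm', 'are', 'metal'] (min_width=15, slack=3)
Line 2: ['standard', 'warm'] (min_width=13, slack=5)
Line 3: ['tower', 'rain', 'deep'] (min_width=15, slack=3)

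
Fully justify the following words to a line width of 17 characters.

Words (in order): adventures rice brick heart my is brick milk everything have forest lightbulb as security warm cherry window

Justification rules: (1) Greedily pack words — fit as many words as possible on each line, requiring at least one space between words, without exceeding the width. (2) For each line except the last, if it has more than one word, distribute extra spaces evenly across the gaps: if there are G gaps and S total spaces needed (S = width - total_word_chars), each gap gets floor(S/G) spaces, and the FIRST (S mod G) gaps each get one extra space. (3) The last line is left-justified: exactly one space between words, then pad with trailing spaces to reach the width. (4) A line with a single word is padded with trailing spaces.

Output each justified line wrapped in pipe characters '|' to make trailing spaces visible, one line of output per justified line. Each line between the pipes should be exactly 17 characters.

Answer: |adventures   rice|
|brick heart my is|
|brick        milk|
|everything   have|
|forest  lightbulb|
|as  security warm|
|cherry window    |

Derivation:
Line 1: ['adventures', 'rice'] (min_width=15, slack=2)
Line 2: ['brick', 'heart', 'my', 'is'] (min_width=17, slack=0)
Line 3: ['brick', 'milk'] (min_width=10, slack=7)
Line 4: ['everything', 'have'] (min_width=15, slack=2)
Line 5: ['forest', 'lightbulb'] (min_width=16, slack=1)
Line 6: ['as', 'security', 'warm'] (min_width=16, slack=1)
Line 7: ['cherry', 'window'] (min_width=13, slack=4)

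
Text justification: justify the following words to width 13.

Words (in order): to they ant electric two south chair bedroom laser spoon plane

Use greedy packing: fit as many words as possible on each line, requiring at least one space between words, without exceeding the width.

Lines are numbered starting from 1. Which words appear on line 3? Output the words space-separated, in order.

Line 1: ['to', 'they', 'ant'] (min_width=11, slack=2)
Line 2: ['electric', 'two'] (min_width=12, slack=1)
Line 3: ['south', 'chair'] (min_width=11, slack=2)
Line 4: ['bedroom', 'laser'] (min_width=13, slack=0)
Line 5: ['spoon', 'plane'] (min_width=11, slack=2)

Answer: south chair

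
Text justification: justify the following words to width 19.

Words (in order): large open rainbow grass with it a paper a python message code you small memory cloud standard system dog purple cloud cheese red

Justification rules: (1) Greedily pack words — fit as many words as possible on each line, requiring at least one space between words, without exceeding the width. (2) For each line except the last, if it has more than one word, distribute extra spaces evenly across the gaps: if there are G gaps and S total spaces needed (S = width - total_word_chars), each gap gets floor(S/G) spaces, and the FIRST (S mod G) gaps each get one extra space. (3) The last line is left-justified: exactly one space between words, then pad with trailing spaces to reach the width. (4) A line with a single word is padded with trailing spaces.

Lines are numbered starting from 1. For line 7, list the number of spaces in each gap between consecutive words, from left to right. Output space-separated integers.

Line 1: ['large', 'open', 'rainbow'] (min_width=18, slack=1)
Line 2: ['grass', 'with', 'it', 'a'] (min_width=15, slack=4)
Line 3: ['paper', 'a', 'python'] (min_width=14, slack=5)
Line 4: ['message', 'code', 'you'] (min_width=16, slack=3)
Line 5: ['small', 'memory', 'cloud'] (min_width=18, slack=1)
Line 6: ['standard', 'system', 'dog'] (min_width=19, slack=0)
Line 7: ['purple', 'cloud', 'cheese'] (min_width=19, slack=0)
Line 8: ['red'] (min_width=3, slack=16)

Answer: 1 1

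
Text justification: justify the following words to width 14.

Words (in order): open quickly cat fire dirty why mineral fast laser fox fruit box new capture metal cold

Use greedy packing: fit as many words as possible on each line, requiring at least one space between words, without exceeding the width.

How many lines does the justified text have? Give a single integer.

Line 1: ['open', 'quickly'] (min_width=12, slack=2)
Line 2: ['cat', 'fire', 'dirty'] (min_width=14, slack=0)
Line 3: ['why', 'mineral'] (min_width=11, slack=3)
Line 4: ['fast', 'laser', 'fox'] (min_width=14, slack=0)
Line 5: ['fruit', 'box', 'new'] (min_width=13, slack=1)
Line 6: ['capture', 'metal'] (min_width=13, slack=1)
Line 7: ['cold'] (min_width=4, slack=10)
Total lines: 7

Answer: 7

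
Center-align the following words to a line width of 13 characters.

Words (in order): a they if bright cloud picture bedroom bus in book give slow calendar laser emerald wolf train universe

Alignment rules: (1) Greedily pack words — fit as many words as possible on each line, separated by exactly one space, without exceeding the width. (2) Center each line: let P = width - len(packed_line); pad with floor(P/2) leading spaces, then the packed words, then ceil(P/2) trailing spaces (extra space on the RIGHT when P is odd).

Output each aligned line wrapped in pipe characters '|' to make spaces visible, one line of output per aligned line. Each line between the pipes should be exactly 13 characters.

Answer: |  a they if  |
|bright cloud |
|   picture   |
| bedroom bus |
|in book give |
|slow calendar|
|laser emerald|
| wolf train  |
|  universe   |

Derivation:
Line 1: ['a', 'they', 'if'] (min_width=9, slack=4)
Line 2: ['bright', 'cloud'] (min_width=12, slack=1)
Line 3: ['picture'] (min_width=7, slack=6)
Line 4: ['bedroom', 'bus'] (min_width=11, slack=2)
Line 5: ['in', 'book', 'give'] (min_width=12, slack=1)
Line 6: ['slow', 'calendar'] (min_width=13, slack=0)
Line 7: ['laser', 'emerald'] (min_width=13, slack=0)
Line 8: ['wolf', 'train'] (min_width=10, slack=3)
Line 9: ['universe'] (min_width=8, slack=5)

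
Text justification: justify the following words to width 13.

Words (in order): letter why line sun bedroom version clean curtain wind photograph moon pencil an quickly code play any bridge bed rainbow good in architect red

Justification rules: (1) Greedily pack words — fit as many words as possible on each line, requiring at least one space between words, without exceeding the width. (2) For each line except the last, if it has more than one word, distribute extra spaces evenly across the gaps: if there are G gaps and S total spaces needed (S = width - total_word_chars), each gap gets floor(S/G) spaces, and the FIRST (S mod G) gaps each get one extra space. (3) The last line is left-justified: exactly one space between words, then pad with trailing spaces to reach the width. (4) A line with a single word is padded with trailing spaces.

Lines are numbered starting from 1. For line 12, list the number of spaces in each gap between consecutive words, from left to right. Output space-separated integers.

Answer: 2

Derivation:
Line 1: ['letter', 'why'] (min_width=10, slack=3)
Line 2: ['line', 'sun'] (min_width=8, slack=5)
Line 3: ['bedroom'] (min_width=7, slack=6)
Line 4: ['version', 'clean'] (min_width=13, slack=0)
Line 5: ['curtain', 'wind'] (min_width=12, slack=1)
Line 6: ['photograph'] (min_width=10, slack=3)
Line 7: ['moon', 'pencil'] (min_width=11, slack=2)
Line 8: ['an', 'quickly'] (min_width=10, slack=3)
Line 9: ['code', 'play', 'any'] (min_width=13, slack=0)
Line 10: ['bridge', 'bed'] (min_width=10, slack=3)
Line 11: ['rainbow', 'good'] (min_width=12, slack=1)
Line 12: ['in', 'architect'] (min_width=12, slack=1)
Line 13: ['red'] (min_width=3, slack=10)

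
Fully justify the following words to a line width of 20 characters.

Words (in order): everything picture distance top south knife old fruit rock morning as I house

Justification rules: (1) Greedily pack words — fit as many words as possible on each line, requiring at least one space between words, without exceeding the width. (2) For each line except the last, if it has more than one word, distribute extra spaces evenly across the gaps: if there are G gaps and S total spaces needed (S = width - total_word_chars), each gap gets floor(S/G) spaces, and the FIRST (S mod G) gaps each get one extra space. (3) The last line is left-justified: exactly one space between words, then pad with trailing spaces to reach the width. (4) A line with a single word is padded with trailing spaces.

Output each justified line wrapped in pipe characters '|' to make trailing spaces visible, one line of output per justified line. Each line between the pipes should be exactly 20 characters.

Answer: |everything   picture|
|distance  top  south|
|knife old fruit rock|
|morning as I house  |

Derivation:
Line 1: ['everything', 'picture'] (min_width=18, slack=2)
Line 2: ['distance', 'top', 'south'] (min_width=18, slack=2)
Line 3: ['knife', 'old', 'fruit', 'rock'] (min_width=20, slack=0)
Line 4: ['morning', 'as', 'I', 'house'] (min_width=18, slack=2)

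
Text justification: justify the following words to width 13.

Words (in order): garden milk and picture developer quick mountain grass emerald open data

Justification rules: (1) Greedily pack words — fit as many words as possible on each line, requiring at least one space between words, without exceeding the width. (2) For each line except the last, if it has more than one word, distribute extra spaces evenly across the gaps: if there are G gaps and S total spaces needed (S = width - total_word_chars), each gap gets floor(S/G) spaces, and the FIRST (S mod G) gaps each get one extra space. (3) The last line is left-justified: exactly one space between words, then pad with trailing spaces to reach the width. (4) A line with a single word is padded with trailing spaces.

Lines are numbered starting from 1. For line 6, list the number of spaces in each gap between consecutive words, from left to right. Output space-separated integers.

Answer: 1

Derivation:
Line 1: ['garden', 'milk'] (min_width=11, slack=2)
Line 2: ['and', 'picture'] (min_width=11, slack=2)
Line 3: ['developer'] (min_width=9, slack=4)
Line 4: ['quick'] (min_width=5, slack=8)
Line 5: ['mountain'] (min_width=8, slack=5)
Line 6: ['grass', 'emerald'] (min_width=13, slack=0)
Line 7: ['open', 'data'] (min_width=9, slack=4)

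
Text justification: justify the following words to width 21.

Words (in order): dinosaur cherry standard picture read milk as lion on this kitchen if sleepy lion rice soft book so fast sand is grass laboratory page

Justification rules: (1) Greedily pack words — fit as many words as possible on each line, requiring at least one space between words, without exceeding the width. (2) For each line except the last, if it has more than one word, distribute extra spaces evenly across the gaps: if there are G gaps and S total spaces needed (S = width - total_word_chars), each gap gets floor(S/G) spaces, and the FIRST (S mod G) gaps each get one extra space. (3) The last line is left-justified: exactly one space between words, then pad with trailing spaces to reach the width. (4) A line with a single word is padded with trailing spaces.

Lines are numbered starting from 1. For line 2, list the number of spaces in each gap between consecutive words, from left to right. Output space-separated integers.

Answer: 1 1

Derivation:
Line 1: ['dinosaur', 'cherry'] (min_width=15, slack=6)
Line 2: ['standard', 'picture', 'read'] (min_width=21, slack=0)
Line 3: ['milk', 'as', 'lion', 'on', 'this'] (min_width=20, slack=1)
Line 4: ['kitchen', 'if', 'sleepy'] (min_width=17, slack=4)
Line 5: ['lion', 'rice', 'soft', 'book'] (min_width=19, slack=2)
Line 6: ['so', 'fast', 'sand', 'is', 'grass'] (min_width=21, slack=0)
Line 7: ['laboratory', 'page'] (min_width=15, slack=6)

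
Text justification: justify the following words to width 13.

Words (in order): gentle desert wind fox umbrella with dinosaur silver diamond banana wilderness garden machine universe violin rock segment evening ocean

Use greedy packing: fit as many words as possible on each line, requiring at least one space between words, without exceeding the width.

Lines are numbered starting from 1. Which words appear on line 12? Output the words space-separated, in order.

Line 1: ['gentle', 'desert'] (min_width=13, slack=0)
Line 2: ['wind', 'fox'] (min_width=8, slack=5)
Line 3: ['umbrella', 'with'] (min_width=13, slack=0)
Line 4: ['dinosaur'] (min_width=8, slack=5)
Line 5: ['silver'] (min_width=6, slack=7)
Line 6: ['diamond'] (min_width=7, slack=6)
Line 7: ['banana'] (min_width=6, slack=7)
Line 8: ['wilderness'] (min_width=10, slack=3)
Line 9: ['garden'] (min_width=6, slack=7)
Line 10: ['machine'] (min_width=7, slack=6)
Line 11: ['universe'] (min_width=8, slack=5)
Line 12: ['violin', 'rock'] (min_width=11, slack=2)
Line 13: ['segment'] (min_width=7, slack=6)
Line 14: ['evening', 'ocean'] (min_width=13, slack=0)

Answer: violin rock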